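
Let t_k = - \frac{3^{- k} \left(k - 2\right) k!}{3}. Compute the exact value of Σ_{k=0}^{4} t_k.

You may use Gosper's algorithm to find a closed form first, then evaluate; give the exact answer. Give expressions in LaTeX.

The ratio is (k**2 - 1)/(3*(k - 2)).
So A=k/3 + 1/3 and B=1, with C=k - 2.
Need (k/3 + 1/3)·f(k+1) − (1)·f(k) = k - 2.
Degrees (1,0,1) ⇒ d ≤ 0.
Match coefficients ⇒ f(k) = 3.
R(k) = B(k−1)·f(k)/C(k) = 3/(k - 2); s_k = R·t_k = -factorial(k)/3**k.
Check: Δs_k = -(k - 2)*factorial(k)/(3*3**k). ✓
Sum = s_(5) − s_(0); s_(5) = -40/81, s_(0) = -1 ⇒ 41/81.

Σ = 41/81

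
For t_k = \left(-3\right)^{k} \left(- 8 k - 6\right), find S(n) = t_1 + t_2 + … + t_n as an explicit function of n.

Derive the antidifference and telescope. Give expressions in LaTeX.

S(n) = - 6 \left(-3\right)^{n} n - 6 \left(-3\right)^{n} + 6

Step 1: r(k) = 3*(-4*k - 7)/(4*k + 3).
Normal form (A,B,C) = (-3, 1, k + 3/4).
Key eq: (-3)·f(k+1) = (1)·f(k) + (k + 3/4).
From deg A=0, deg B=0, deg C=1: d=1.
Match coefficients ⇒ f(k) = -k/4.
Get s_k = R·t_k = 2*(-3)**k*k with R(k) = B(k−1)f(k)/C(k) = -k/(4*k + 3).
Verify: (-3)**k*(-8*k - 6) matches t_k.
Telescope: S(n) = s_(n+1) − s_(1) = (-3)**(n + 1)*(2*n + 2) − (-6) = -6*(-3)**n*n - 6*(-3)**n + 6.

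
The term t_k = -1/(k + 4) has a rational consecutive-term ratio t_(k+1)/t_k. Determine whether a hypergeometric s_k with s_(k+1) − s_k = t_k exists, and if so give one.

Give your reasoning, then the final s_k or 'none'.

Step 1: r(k) = (k + 4)/(k + 5).
A = k + 4, B = k + 5, C = 1.
Need (k + 4)·f(k+1) − (k + 4)·f(k) = 1.
From deg A=1, deg B=1, deg C=0: d=0.
Generic f = c0 gives residual -1; -1 = 0 cannot hold, so t_k is not Gosper-summable.

none — t_k is not Gosper-summable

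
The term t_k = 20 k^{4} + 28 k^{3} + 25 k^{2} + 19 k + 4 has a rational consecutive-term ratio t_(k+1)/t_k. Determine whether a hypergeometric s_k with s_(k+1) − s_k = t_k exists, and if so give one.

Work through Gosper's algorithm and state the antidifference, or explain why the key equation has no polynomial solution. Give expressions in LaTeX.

s_k = k \left(4 k^{4} - 3 k^{3} + k^{2} + 4 k - 2\right)

Compute t_(k+1)/t_k: get (20*k**4 + 108*k**3 + 229*k**2 + 233*k + 96)/(20*k**4 + 28*k**3 + 25*k**2 + 19*k + 4).
Take A(k)=1, B(k)=1, C(k)=k**4 + 7*k**3/5 + 5*k**2/4 + 19*k/20 + 1/5.
Set up (1)·f(k+1) − (1)·f(k) − (k**4 + 7*k**3/5 + 5*k**2/4 + 19*k/20 + 1/5) = 0.
Bound: deg f ≤ 5.
Solving with deg f ≤ 5: f(k) = k*(4*k**4 - 3*k**3 + k**2 + 4*k - 2)/20.
R(k) = B(k−1)·f(k)/C(k) = k*(4*k**4 - 3*k**3 + k**2 + 4*k - 2)/(20*k**4 + 28*k**3 + 25*k**2 + 19*k + 4); s_k = R·t_k = k*(4*k**4 - 3*k**3 + k**2 + 4*k - 2).
Check: Δs_k = 20*k**4 + 28*k**3 + 25*k**2 + 19*k + 4. ✓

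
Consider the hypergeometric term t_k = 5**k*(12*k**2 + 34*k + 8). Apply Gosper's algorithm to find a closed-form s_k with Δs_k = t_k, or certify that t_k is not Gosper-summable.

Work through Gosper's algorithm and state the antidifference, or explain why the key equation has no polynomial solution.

r(k) = 5*(6*k**2 + 29*k + 27)/(6*k**2 + 17*k + 4) after simplifying.
So A=5 and B=1, with C=k**2 + 17*k/6 + 2/3.
Need (5)·f(k+1) − (1)·f(k) = k**2 + 17*k/6 + 2/3.
d = 2 from the (0,0,2) case.
Match coefficients ⇒ f(k) = (3*k**2 + k - 3)/12.
Get s_k = R·t_k = 5**k*(3*k**2 + k - 3) with R(k) = B(k−1)f(k)/C(k) = (3*k**2 + k - 3)/(2*(6*k**2 + 17*k + 4)).
Δs = 5**k*(12*k**2 + 34*k + 8), as required.

s_k = 5**k*(3*k**2 + k - 3)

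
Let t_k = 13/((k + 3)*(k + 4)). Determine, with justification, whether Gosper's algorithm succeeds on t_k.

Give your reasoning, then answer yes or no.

Yes. s_k = 13*k/(3*(k + 3)).

r(k) = (k + 3)/(k + 5) after simplifying.
Normal form (A,B,C) = (k + 3, k + 5, 1).
Set up (k + 3)·f(k+1) − (k + 4)·f(k) − (1) = 0.
Degrees (1,1,0) ⇒ d ≤ 1.
Coefficient equations give f(k) = k/3.
R(k) = B(k−1)·f(k)/C(k) = k*(k + 4)/3; s_k = R·t_k = 13*k/(3*(k + 3)).
Verify: 13/(k**2 + 7*k + 12) matches t_k.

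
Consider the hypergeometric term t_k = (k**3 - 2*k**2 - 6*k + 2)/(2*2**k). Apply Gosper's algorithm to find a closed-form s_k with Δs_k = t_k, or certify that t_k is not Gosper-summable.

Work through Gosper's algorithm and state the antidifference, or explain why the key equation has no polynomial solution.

r(k) = (k**3 + k**2 - 7*k - 5)/(2*(k**3 - 2*k**2 - 6*k + 2)) after simplifying.
A = 1/2, B = 1, C = k**3 - 2*k**2 - 6*k + 2.
f must satisfy (1/2)·f(k+1) − (1)·f(k) = k**3 - 2*k**2 - 6*k + 2.
Bound: deg f ≤ 3.
Solve for f: f(k) = -2*(k**3 + k**2 - k + 3) (degree 3 ≤ 3).
Certificate R = B(k−1)f/C = -2*(k**3 + k**2 - k + 3)/(k**3 - 2*k**2 - 6*k + 2) gives s_k = (-k**3 - k**2 + k - 3)/2**k.
s_(k+1) − s_k = (k**3 - 2*k**2 - 6*k + 2)/(2*2**k) = t_k.

s_k = (-k**3 - k**2 + k - 3)/2**k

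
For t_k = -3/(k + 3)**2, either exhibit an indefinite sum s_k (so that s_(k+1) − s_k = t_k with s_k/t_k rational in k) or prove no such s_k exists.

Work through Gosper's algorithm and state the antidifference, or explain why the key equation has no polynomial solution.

not Gosper-summable; s_k does not exist

Compute t_(k+1)/t_k: get (k + 3)**2/(k + 4)**2.
Normal form (A,B,C) = (k**2 + 6*k + 9, k**2 + 8*k + 16, 1).
Set up (k**2 + 6*k + 9)·f(k+1) − (k**2 + 6*k + 9)·f(k) − (1) = 0.
Degrees (2,2,0) ⇒ d ≤ 0.
Write f(k) = c0. Then LHS − RHS = -1, requiring -1 = 0: contradictory. No certificate.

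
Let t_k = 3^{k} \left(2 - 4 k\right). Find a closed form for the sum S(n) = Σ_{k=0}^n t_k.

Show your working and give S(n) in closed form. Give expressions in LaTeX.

S(n) = - 6 \cdot 3^{n} n + 6 \cdot 3^{n} - 4

The ratio is 3*(2*k + 1)/(2*k - 1).
A = 3, B = 1, C = k - 1/2.
Set up (3)·f(k+1) − (1)·f(k) − (k - 1/2) = 0.
From deg A=0, deg B=0, deg C=1: d=1.
Coefficient equations give f(k) = (k - 2)/2.
Then R = B(k−1)f/C = (k - 2)/(2*k - 1), so s_k = R(k)·t_k = 2*3**k*(2 - k).
Verify: 3**k*(2 - 4*k) matches t_k.
Evaluate: s_(n+1) = 6*3**n*(1 - n); subtract s_(0) = 4 ⇒ S(n) = -6*3**n*n + 6*3**n - 4.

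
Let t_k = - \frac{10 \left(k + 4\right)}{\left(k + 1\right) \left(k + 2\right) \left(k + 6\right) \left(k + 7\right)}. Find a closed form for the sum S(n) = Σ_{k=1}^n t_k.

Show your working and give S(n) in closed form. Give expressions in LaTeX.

S(n) = \frac{5 n \left(- n - 9\right)}{14 \left(n^{2} + 9 n + 14\right)}

t_(k+1)/t_k = (k + 1)*(k + 5)*(k + 6)/((k + 3)*(k + 4)*(k + 8)).
Normal form (A,B,C) = (k + 1, k + 8, k**4 + 16*k**3 + 95*k**2 + 248*k + 240).
Need (k + 1)·f(k+1) − (k + 7)·f(k) = k**4 + 16*k**3 + 95*k**2 + 248*k + 240.
From deg A=1, deg B=1, deg C=4: d=6.
Match coefficients ⇒ f(k) = k*(k + 2)*(k + 3)*(k + 4)*(k + 5)*(k + 7)/12.
Then R = B(k−1)f/C = k*(k + 2)*(k + 7)**2/(12*(k + 4)), so s_k = R(k)·t_k = 5*k*(-k - 7)/(6*(k**2 + 7*k + 6)).
Verify: 10*(-k - 4)/(k**4 + 16*k**3 + 83*k**2 + 152*k + 84) matches t_k.
Telescope: S(n) = s_(n+1) − s_(1) = 5*(-n**2 - 9*n - 8)/(6*(n**2 + 9*n + 14)) − (-10/21) = 5*n*(-n - 9)/(14*(n**2 + 9*n + 14)).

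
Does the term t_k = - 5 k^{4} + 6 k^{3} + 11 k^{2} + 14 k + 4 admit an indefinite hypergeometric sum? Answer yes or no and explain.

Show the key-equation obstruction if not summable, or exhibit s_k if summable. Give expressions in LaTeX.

Ratio r(k) = (5*k**4 + 14*k**3 + k**2 - 34*k - 30)/(5*k**4 - 6*k**3 - 11*k**2 - 14*k - 4).
Gosper form: A/B · C(k+1)/C(k) with A=1, B=1, C=k**4 - 6*k**3/5 - 11*k**2/5 - 14*k/5 - 4/5.
Set up (1)·f(k+1) − (1)·f(k) − (k**4 - 6*k**3/5 - 11*k**2/5 - 14*k/5 - 4/5) = 0.
From deg A=0, deg B=0, deg C=4: d=5.
Match coefficients ⇒ f(k) = k*(k**4 - 4*k**3 + k**2 - 3*k + 1)/5.
Get s_k = R·t_k = k*(-k**4 + 4*k**3 - k**2 + 3*k - 1) with R(k) = B(k−1)f(k)/C(k) = k*(k**4 - 4*k**3 + k**2 - 3*k + 1)/(5*k**4 - 6*k**3 - 11*k**2 - 14*k - 4).
Verify: -5*k**4 + 6*k**3 + 11*k**2 + 14*k + 4 matches t_k.

Yes. s_k = k \left(- k^{4} + 4 k^{3} - k^{2} + 3 k - 1\right).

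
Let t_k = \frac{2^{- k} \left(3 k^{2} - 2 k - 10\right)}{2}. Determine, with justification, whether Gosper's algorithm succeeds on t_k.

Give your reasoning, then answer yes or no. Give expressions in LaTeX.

Yes. s_k = 2^{- k} \left(- 3 k^{2} - 4 k + 3\right).

The ratio is (3*k**2 + 4*k - 9)/(2*(3*k**2 - 2*k - 10)).
Factor: A=1/2; B=1; C=k**2 - 2*k/3 - 10/3.
Solve (1/2)·f(k+1) − (1)·f(k) = k**2 - 2*k/3 - 10/3.
From deg A=0, deg B=0, deg C=2: d=2.
A polynomial solution: f(k) = -2*(3*k**2 + 4*k - 3)/3.
R(k) = B(k−1)·f(k)/C(k) = -2*(3*k**2 + 4*k - 3)/(3*k**2 - 2*k - 10); s_k = R·t_k = (-3*k**2 - 4*k + 3)/2**k.
Check: Δs_k = (3*k**2 - 2*k - 10)/(2*2**k). ✓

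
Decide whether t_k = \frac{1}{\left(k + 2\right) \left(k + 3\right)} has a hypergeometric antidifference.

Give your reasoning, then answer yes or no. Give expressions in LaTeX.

Yes. s_k = \frac{k}{2 \left(k + 2\right)}.

r(k) = (k + 2)/(k + 4) after simplifying.
Factor: A=k + 2; B=k + 4; C=1.
Key eq: (k + 2)·f(k+1) = (k + 3)·f(k) + (1).
d = 1 from the (1,1,0) case.
A polynomial solution: f(k) = k/2.
Then R = B(k−1)f/C = k*(k + 3)/2, so s_k = R(k)·t_k = k/(2*(k + 2)).
Δs = 1/(k**2 + 5*k + 6), as required.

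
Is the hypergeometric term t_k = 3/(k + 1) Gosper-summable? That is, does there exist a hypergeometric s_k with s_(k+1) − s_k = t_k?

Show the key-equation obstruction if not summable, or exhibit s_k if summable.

No — t_k has no hypergeometric antidifference.

Ratio r(k) = (k + 1)/(k + 2).
A = k + 1, B = k + 2, C = 1.
f must satisfy (k + 1)·f(k+1) − (k + 1)·f(k) = 1.
Degrees (1,1,0) ⇒ d ≤ 0.
Generic f = c0 gives residual -1; -1 = 0 cannot hold, so t_k is not Gosper-summable.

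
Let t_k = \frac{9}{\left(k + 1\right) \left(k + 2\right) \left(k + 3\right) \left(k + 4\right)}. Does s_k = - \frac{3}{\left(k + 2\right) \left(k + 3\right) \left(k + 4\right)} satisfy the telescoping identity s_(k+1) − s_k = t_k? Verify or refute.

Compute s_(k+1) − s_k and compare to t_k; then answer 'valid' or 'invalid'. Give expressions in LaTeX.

Invalid: residual - \frac{36}{k^{5} + 15 k^{4} + 85 k^{3} + 225 k^{2} + 274 k + 120} ≠ 0.

s_(k+1) = -3/((k + 3)*(k + 4)*(k + 5))
s_(k+1) − s_k = 9/((k + 2)*(k + 3)*(k + 4)*(k + 5))
(s_(k+1) − s_k) − t_k = -36/((k + 1)*(k + 2)*(k + 3)*(k + 4)*(k + 5))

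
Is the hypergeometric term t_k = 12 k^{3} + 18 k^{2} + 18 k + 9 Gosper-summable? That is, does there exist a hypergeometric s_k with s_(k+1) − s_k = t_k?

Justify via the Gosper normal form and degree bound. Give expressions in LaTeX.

Yes. s_k = 3 k \left(k^{3} + k + 1\right).

Ratio r(k) = (4*k**3 + 18*k**2 + 30*k + 19)/(4*k**3 + 6*k**2 + 6*k + 3).
So A=1 and B=1, with C=k**3 + 3*k**2/2 + 3*k/2 + 3/4.
Need (1)·f(k+1) − (1)·f(k) = k**3 + 3*k**2/2 + 3*k/2 + 3/4.
d = 4 from the (0,0,3) case.
Solving with deg f ≤ 4: f(k) = k*(k**3 + k + 1)/4.
So s_k = (B(k−1)f/C)·t_k = (k*(k**3 + k + 1)/(4*k**3 + 6*k**2 + 6*k + 3))·t_k = 3*k*(k**3 + k + 1).
Verify: 12*k**3 + 18*k**2 + 18*k + 9 matches t_k.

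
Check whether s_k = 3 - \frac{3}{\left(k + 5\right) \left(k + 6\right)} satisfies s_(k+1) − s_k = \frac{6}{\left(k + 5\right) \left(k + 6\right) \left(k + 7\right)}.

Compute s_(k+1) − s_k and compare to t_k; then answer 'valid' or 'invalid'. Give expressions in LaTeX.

Valid: the claim telescopes to t_k.

s_(k+1) = 3 - 3/((k + 6)*(k + 7))
s_(k+1) − s_k = 6/(k**3 + 18*k**2 + 107*k + 210)
(s_(k+1) − s_k) − t_k = 0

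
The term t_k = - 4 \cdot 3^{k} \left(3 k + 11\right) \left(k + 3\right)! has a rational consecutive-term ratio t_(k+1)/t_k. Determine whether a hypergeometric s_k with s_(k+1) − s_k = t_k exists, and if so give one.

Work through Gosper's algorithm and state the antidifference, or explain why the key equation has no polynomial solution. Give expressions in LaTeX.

s_k = - 4 \cdot 3^{k} \left(k + 3\right)!

Ratio r(k) = 3*(k + 4)*(3*k + 14)/(3*k + 11).
Gosper form: A/B · C(k+1)/C(k) with A=3*k + 12, B=1, C=k + 11/3.
Key eq: (3*k + 12)·f(k+1) = (1)·f(k) + (k + 11/3).
d = 0 from the (1,0,1) case.
A polynomial solution: f(k) = 1/3.
So s_k = (B(k−1)f/C)·t_k = (1/(3*k + 11))·t_k = -4*3**k*factorial(k + 3).
Δs = -4*3**k*(3*k + 11)*factorial(k + 3), as required.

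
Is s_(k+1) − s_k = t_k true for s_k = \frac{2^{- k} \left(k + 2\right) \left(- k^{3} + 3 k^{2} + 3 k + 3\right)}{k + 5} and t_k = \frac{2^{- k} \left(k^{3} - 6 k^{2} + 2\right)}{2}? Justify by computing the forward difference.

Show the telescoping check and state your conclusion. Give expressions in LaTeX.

s_(k+1) = (-k**4 - 3*k**3 + 6*k**2 + 26*k + 24)/(2*2**k*(k + 6))
s_(k+1) − s_k = (k**5 + 2*k**4 - 39*k**3 - 70*k**2 + 34*k + 48)/(2*2**k*(k**2 + 11*k + 30))
(s_(k+1) − s_k) − t_k = 3*2**(-k - 1)*(-k**4 - k**3 + 36*k**2 + 4*k - 4)/(k**2 + 11*k + 30)

Invalid: residual \frac{3 \cdot 2^{- k - 1} \left(- k^{4} - k^{3} + 36 k^{2} + 4 k - 4\right)}{k^{2} + 11 k + 30} ≠ 0.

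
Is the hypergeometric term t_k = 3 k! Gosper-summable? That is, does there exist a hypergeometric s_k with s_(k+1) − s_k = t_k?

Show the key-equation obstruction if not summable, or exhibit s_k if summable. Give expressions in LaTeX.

No — key equation has no polynomial f.

Step 1: r(k) = k + 1.
Gosper form: A/B · C(k+1)/C(k) with A=k + 1, B=1, C=1.
Need (k + 1)·f(k+1) − (1)·f(k) = 1.
d = -1 from the (1,0,0) case.
d = -1 < 0 ⇒ no nonzero polynomial f; not summable.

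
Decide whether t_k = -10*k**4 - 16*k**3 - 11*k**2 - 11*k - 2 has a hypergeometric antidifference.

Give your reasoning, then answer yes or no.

Yes. s_k = k*(-2*k**4 + k**3 + k**2 - 4*k + 2).

r(k) = (10*k**4 + 56*k**3 + 119*k**2 + 121*k + 50)/(10*k**4 + 16*k**3 + 11*k**2 + 11*k + 2) after simplifying.
Gosper form: A/B · C(k+1)/C(k) with A=1, B=1, C=k**4 + 8*k**3/5 + 11*k**2/10 + 11*k/10 + 1/5.
f must satisfy (1)·f(k+1) − (1)·f(k) = k**4 + 8*k**3/5 + 11*k**2/10 + 11*k/10 + 1/5.
Bound: deg f ≤ 5.
A polynomial solution: f(k) = k*(2*k**4 - k**3 - k**2 + 4*k - 2)/10.
Certificate R = B(k−1)f/C = k*(2*k**4 - k**3 - k**2 + 4*k - 2)/(10*k**4 + 16*k**3 + 11*k**2 + 11*k + 2) gives s_k = k*(-2*k**4 + k**3 + k**2 - 4*k + 2).
Δs = -10*k**4 - 16*k**3 - 11*k**2 - 11*k - 2, as required.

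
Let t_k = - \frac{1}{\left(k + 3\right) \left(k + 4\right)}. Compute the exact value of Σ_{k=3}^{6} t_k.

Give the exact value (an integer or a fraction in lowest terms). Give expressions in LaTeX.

Σ = -1/15

Step 1: r(k) = (k + 3)/(k + 5).
Gosper form: A/B · C(k+1)/C(k) with A=k + 3, B=k + 5, C=1.
Solve (k + 3)·f(k+1) − (k + 4)·f(k) = 1.
From deg A=1, deg B=1, deg C=0: d=1.
A polynomial solution: f(k) = k/3.
Then R = B(k−1)f/C = k*(k + 4)/3, so s_k = R(k)·t_k = -k/(3*k + 9).
Verify: -1/(k**2 + 7*k + 12) matches t_k.
Telescoping: Σ = s_(7) − s_(3) = -7/30 − (-1/6) = -1/15.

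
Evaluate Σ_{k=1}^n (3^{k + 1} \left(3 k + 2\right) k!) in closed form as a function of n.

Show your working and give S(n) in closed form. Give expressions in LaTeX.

S(n) = 9 \cdot 3^{n} \left(n + 1\right)! - 9

r(k) = 3*(k + 1)*(3*k + 5)/(3*k + 2) after simplifying.
Normal form (A,B,C) = (3*k + 3, 1, k + 2/3).
Key eq: (3*k + 3)·f(k+1) = (1)·f(k) + (k + 2/3).
From deg A=1, deg B=0, deg C=1: d=0.
Solving with deg f ≤ 0: f(k) = 1/3.
Certificate R = B(k−1)f/C = 1/(3*k + 2) gives s_k = 3**(k + 1)*factorial(k).
Δs = 3**(k + 1)*(3*k + 2)*factorial(k), as required.
Σ_(k=1)^n t_k = s_(n+1) − s_(1) = (3**(n + 2)*factorial(n + 1)) − (9), i.e. 9*3**n*factorial(n + 1) - 9.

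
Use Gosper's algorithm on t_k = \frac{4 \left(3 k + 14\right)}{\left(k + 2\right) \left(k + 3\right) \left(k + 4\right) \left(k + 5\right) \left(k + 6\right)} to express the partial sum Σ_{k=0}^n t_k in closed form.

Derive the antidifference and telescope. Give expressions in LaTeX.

S(n) = \frac{2 \left(n^{3} + 13 n^{2} + 54 n + 42\right)}{15 \left(n^{3} + 13 n^{2} + 54 n + 72\right)}

Ratio r(k) = (k + 2)*(3*k + 17)/((k + 7)*(3*k + 14)).
Normal form (A,B,C) = (k + 2, k + 7, k + 14/3).
Key eq: (k + 2)·f(k+1) = (k + 6)·f(k) + (k + 14/3).
From deg A=1, deg B=1, deg C=1: d=4.
Solve for f: f(k) = k*(k + 4)*(k**2 + 10*k + 31)/90 (degree 4 ≤ 4).
Then R = B(k−1)f/C = k*(k + 4)*(k + 6)*(k**2 + 10*k + 31)/(30*(3*k + 14)), so s_k = R(k)·t_k = 2*k*(k**2 + 10*k + 31)/(15*(k**3 + 10*k**2 + 31*k + 30)).
s_(k+1) − s_k = 4*(3*k + 14)/(k**5 + 20*k**4 + 155*k**3 + 580*k**2 + 1044*k + 720) = t_k.
s_(n+1) = 2*(n**3 + 13*n**2 + 54*n + 42)/(15*(n**3 + 13*n**2 + 54*n + 72)) and s_(0) = 0, so S(n) = 2*(n**3 + 13*n**2 + 54*n + 42)/(15*(n**3 + 13*n**2 + 54*n + 72)).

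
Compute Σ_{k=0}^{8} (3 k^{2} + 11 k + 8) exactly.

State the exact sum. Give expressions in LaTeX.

Σ = 1080

Step 1: r(k) = (3*k**2 + 17*k + 22)/(3*k**2 + 11*k + 8).
Take A(k)=1, B(k)=1, C(k)=k**2 + 11*k/3 + 8/3.
Solve (1)·f(k+1) − (1)·f(k) = k**2 + 11*k/3 + 8/3.
Bound: deg f ≤ 3.
Coefficient equations give f(k) = k*(k + 1)*(k + 3)/3.
Certificate R = B(k−1)f/C = k*(k + 3)/(3*k + 8) gives s_k = k*(k**2 + 4*k + 3).
Check: Δs_k = 3*k**2 + 11*k + 8. ✓
Telescoping: Σ = s_(9) − s_(0) = 1080 − (0) = 1080.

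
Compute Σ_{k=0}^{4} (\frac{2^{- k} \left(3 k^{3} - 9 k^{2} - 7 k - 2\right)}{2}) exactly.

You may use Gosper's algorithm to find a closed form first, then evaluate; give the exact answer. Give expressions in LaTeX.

The ratio is (3*k**3 - 16*k - 15)/(2*(3*k**3 - 9*k**2 - 7*k - 2)).
So A=1/2 and B=1, with C=k**3 - 3*k**2 - 7*k/3 - 2/3.
Need (1/2)·f(k+1) − (1)·f(k) = k**3 - 3*k**2 - 7*k/3 - 2/3.
d = 3 from the (0,0,3) case.
Solve for f: f(k) = -2*(3*k**3 + 2*k + 3)/3 (degree 3 ≤ 3).
R(k) = B(k−1)·f(k)/C(k) = -2*(3*k**3 + 2*k + 3)/(3*k**3 - 9*k**2 - 7*k - 2); s_k = R·t_k = (-3*k**3 - 2*k - 3)/2**k.
Verify: (3*k**3 - 9*k**2 - 7*k - 2)/(2*2**k) matches t_k.
Evaluate s at k=5 and k=0: -97/8 and -3; difference -73/8.

Σ = -73/8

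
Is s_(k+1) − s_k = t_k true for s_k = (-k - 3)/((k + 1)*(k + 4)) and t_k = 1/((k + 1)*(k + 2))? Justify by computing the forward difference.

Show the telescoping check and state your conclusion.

s_(k+1) = (-k - 4)/((k + 2)*(k + 5))
s_(k+1) − s_k = (k**2 + 7*k + 14)/(k**4 + 12*k**3 + 49*k**2 + 78*k + 40)
(s_(k+1) − s_k) − t_k = 2*(-k - 3)/(k**4 + 12*k**3 + 49*k**2 + 78*k + 40)

Invalid: residual 2*(-k - 3)/(k**4 + 12*k**3 + 49*k**2 + 78*k + 40) ≠ 0.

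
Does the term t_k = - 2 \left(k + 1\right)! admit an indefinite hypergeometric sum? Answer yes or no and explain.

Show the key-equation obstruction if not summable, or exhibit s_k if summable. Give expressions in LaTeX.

Compute t_(k+1)/t_k: get k + 2.
A = k + 2, B = 1, C = 1.
Solve (k + 2)·f(k+1) − (1)·f(k) = 1.
From deg A=1, deg B=0, deg C=0: d=-1.
Negative degree bound (-1): no f exists, t_k not Gosper-summable.

No; the degree bound rules out any f.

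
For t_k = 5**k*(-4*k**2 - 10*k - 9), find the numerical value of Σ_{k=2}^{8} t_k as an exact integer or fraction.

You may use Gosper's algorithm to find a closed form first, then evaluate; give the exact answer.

Ratio r(k) = 5*(4*k**2 + 18*k + 23)/(4*k**2 + 10*k + 9).
Normal form (A,B,C) = (5, 1, k**2 + 5*k/2 + 9/4).
Key eq: (5)·f(k+1) = (1)·f(k) + (k**2 + 5*k/2 + 9/4).
deg f ≤ 2 (via 0,0,2).
Coefficient equations give f(k) = (k**2 + 1)/4.
R(k) = B(k−1)·f(k)/C(k) = (k**2 + 1)/(4*k**2 + 10*k + 9); s_k = R·t_k = 5**k*(-k**2 - 1).
Δs = 5**k*(k**2 - 5*(k + 1)**2 - 4), as required.
Sum = s_(9) − s_(2); s_(9) = -160156250, s_(2) = -125 ⇒ -160156125.

Σ = -160156125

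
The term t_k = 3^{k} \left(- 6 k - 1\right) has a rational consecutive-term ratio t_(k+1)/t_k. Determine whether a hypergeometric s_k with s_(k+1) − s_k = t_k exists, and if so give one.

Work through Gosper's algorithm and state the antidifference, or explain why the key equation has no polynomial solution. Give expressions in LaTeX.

Compute t_(k+1)/t_k: get 3*(6*k + 7)/(6*k + 1).
A = 3, B = 1, C = k + 1/6.
Need (3)·f(k+1) − (1)·f(k) = k + 1/6.
Bound: deg f ≤ 1.
Coefficient equations give f(k) = (3*k - 4)/6.
Then R = B(k−1)f/C = (3*k - 4)/(6*k + 1), so s_k = R(k)·t_k = 3**k*(4 - 3*k).
Verify: 3**k*(-6*k - 1) matches t_k.

s_k = 3^{k} \left(4 - 3 k\right)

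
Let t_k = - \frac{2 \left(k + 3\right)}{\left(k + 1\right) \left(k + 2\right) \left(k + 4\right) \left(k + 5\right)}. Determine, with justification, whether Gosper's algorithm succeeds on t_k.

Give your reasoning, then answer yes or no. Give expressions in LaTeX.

Yes. s_k = \frac{k \left(- k - 5\right)}{4 \left(k^{2} + 5 k + 4\right)}.

Ratio r(k) = (k + 1)*(k + 4)**2/((k + 3)**2*(k + 6)).
A = k + 1, B = k + 6, C = k**2 + 6*k + 9.
Solve (k + 1)·f(k+1) − (k + 5)·f(k) = k**2 + 6*k + 9.
From deg A=1, deg B=1, deg C=2: d=4.
A polynomial solution: f(k) = k*(k + 2)*(k + 3)*(k + 5)/8.
So s_k = (B(k−1)f/C)·t_k = (k*(k + 2)*(k + 5)**2/(8*(k + 3)))·t_k = k*(-k - 5)/(4*(k**2 + 5*k + 4)).
Verify: 2*(-k - 3)/(k**4 + 12*k**3 + 49*k**2 + 78*k + 40) matches t_k.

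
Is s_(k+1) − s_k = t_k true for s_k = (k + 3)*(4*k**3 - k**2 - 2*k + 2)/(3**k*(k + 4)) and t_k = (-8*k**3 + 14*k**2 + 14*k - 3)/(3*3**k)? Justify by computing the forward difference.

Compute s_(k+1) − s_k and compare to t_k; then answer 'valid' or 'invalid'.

s_(k+1) = -(k + 4)*(2*k - 4*(k + 1)**3 + (k + 1)**2)/(3*3**k*(k + 5))
s_(k+1) − s_k = 2*(-4*k**5 - 25*k**4 + 5*k**3 + 165*k**2 + 97*k - 21)/(3*3**k*(k**2 + 9*k + 20))
(s_(k+1) − s_k) − t_k = (8*k**4 + 30*k**3 - 73*k**2 - 59*k + 18)/(3*3**k*(k**2 + 9*k + 20))

Invalid: residual (8*k**4 + 30*k**3 - 73*k**2 - 59*k + 18)/(3*3**k*(k**2 + 9*k + 20)) ≠ 0.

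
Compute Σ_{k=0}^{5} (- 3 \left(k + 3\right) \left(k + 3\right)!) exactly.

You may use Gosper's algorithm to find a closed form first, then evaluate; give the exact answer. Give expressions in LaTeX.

Σ = -1088622

Ratio r(k) = (k + 4)**2/(k + 3).
Normal form (A,B,C) = (k + 4, 1, k + 3).
Need (k + 4)·f(k+1) − (1)·f(k) = k + 3.
Degrees (1,0,1) ⇒ d ≤ 0.
Match coefficients ⇒ f(k) = 1.
R(k) = B(k−1)·f(k)/C(k) = 1/(k + 3); s_k = R·t_k = -3*factorial(k + 3).
Verify: -3*(k + 3)*factorial(k + 3) matches t_k.
Sum = s_(6) − s_(0); s_(6) = -1088640, s_(0) = -18 ⇒ -1088622.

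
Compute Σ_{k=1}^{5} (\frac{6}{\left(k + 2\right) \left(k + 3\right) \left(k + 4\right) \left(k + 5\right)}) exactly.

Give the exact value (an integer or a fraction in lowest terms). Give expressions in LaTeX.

The ratio is (k + 2)/(k + 6).
Take A(k)=k + 2, B(k)=k + 6, C(k)=1.
Solve (k + 2)·f(k+1) − (k + 5)·f(k) = 1.
deg f ≤ 3 (via 1,1,0).
Solve for f: f(k) = k*(k**2 + 9*k + 26)/72 (degree 3 ≤ 3).
Certificate R = B(k−1)f/C = k*(k + 5)*(k**2 + 9*k + 26)/72 gives s_k = k*(k**2 + 9*k + 26)/(12*(k + 2)*(k + 3)*(k + 4)).
Verify: 6/(k**4 + 14*k**3 + 71*k**2 + 154*k + 120) matches t_k.
Telescoping: Σ = s_(6) − s_(1) = 29/360 − (1/20) = 11/360.

Σ = 11/360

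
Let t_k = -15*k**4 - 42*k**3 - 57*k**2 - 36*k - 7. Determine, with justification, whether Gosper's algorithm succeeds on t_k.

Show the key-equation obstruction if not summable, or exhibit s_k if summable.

Yes. s_k = k*(-3*k**4 - 3*k**3 - 3*k**2 + 2).

Step 1: r(k) = (15*k**4 + 102*k**3 + 273*k**2 + 336*k + 157)/(15*k**4 + 42*k**3 + 57*k**2 + 36*k + 7).
Normal form (A,B,C) = (1, 1, k**4 + 14*k**3/5 + 19*k**2/5 + 12*k/5 + 7/15).
f must satisfy (1)·f(k+1) − (1)·f(k) = k**4 + 14*k**3/5 + 19*k**2/5 + 12*k/5 + 7/15.
deg f ≤ 5 (via 0,0,4).
A polynomial solution: f(k) = k*(3*k**4 + 3*k**3 + 3*k**2 - 2)/15.
Then R = B(k−1)f/C = k*(3*k**4 + 3*k**3 + 3*k**2 - 2)/(15*k**4 + 42*k**3 + 57*k**2 + 36*k + 7), so s_k = R(k)·t_k = k*(-3*k**4 - 3*k**3 - 3*k**2 + 2).
Check: Δs_k = -15*k**4 - 42*k**3 - 57*k**2 - 36*k - 7. ✓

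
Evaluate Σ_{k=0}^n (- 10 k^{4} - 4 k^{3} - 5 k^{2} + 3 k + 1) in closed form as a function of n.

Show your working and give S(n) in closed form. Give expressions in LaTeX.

S(n) = - 2 n^{5} - 6 n^{4} - 7 n^{3} - 2 n^{2} + 2 n + 1

The ratio is (10*k**4 + 44*k**3 + 77*k**2 + 59*k + 15)/(10*k**4 + 4*k**3 + 5*k**2 - 3*k - 1).
Normal form (A,B,C) = (1, 1, k**4 + 2*k**3/5 + k**2/2 - 3*k/10 - 1/10).
Solve (1)·f(k+1) − (1)·f(k) = k**4 + 2*k**3/5 + k**2/2 - 3*k/10 - 1/10.
deg f ≤ 5 (via 0,0,4).
A polynomial solution: f(k) = k*(2*k**4 - 4*k**3 + 3*k**2 - 3*k + 1)/10.
So s_k = (B(k−1)f/C)·t_k = (k*(2*k**4 - 4*k**3 + 3*k**2 - 3*k + 1)/(10*k**4 + 4*k**3 + 5*k**2 - 3*k - 1))·t_k = k*(-2*k**4 + 4*k**3 - 3*k**2 + 3*k - 1).
Check: Δs_k = -10*k**4 - 4*k**3 - 5*k**2 + 3*k + 1. ✓
Σ_(k=0)^n t_k = s_(n+1) − s_(0) = (-2*n**5 - 6*n**4 - 7*n**3 - 2*n**2 + 2*n + 1) − (0), i.e. -2*n**5 - 6*n**4 - 7*n**3 - 2*n**2 + 2*n + 1.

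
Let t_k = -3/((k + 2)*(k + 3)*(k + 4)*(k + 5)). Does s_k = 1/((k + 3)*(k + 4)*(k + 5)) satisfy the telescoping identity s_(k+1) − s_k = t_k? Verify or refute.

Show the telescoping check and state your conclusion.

Invalid: residual 12/(k**5 + 20*k**4 + 155*k**3 + 580*k**2 + 1044*k + 720) ≠ 0.

s_(k+1) = 1/((k + 4)*(k + 5)*(k + 6))
s_(k+1) − s_k = -3/((k + 3)*(k + 4)*(k + 5)*(k + 6))
(s_(k+1) − s_k) − t_k = 12/((k + 2)*(k + 3)*(k + 4)*(k + 5)*(k + 6))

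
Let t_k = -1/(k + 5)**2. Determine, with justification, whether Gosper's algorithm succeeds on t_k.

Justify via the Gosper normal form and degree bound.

No. Not Gosper-summable.

Step 1: r(k) = (k + 5)**2/(k + 6)**2.
Gosper form: A/B · C(k+1)/C(k) with A=k**2 + 10*k + 25, B=k**2 + 12*k + 36, C=1.
Solve (k**2 + 10*k + 25)·f(k+1) − (k**2 + 10*k + 25)·f(k) = 1.
Bound: deg f ≤ 0.
Write f(k) = c0. Then LHS − RHS = -1, requiring -1 = 0: contradictory. No certificate.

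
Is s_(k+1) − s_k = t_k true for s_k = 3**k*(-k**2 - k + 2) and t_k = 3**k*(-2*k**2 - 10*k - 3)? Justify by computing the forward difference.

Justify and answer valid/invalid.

Invalid: residual 3**k*(2*k + 1) ≠ 0.

s_(k+1) = 3**(k + 1)*k*(-k - 3)
s_(k+1) − s_k = 2*3**k*(-k**2 - 4*k - 1)
(s_(k+1) − s_k) − t_k = 3**k*(2*k + 1)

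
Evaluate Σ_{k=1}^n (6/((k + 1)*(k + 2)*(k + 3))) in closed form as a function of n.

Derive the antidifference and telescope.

r(k) = (k + 1)/(k + 4) after simplifying.
A = k + 1, B = k + 4, C = 1.
Set up (k + 1)·f(k+1) − (k + 3)·f(k) − (1) = 0.
Degrees (1,1,0) ⇒ d ≤ 2.
Coefficient equations give f(k) = k*(k + 3)/4.
Certificate R = B(k−1)f/C = k*(k + 3)**2/4 gives s_k = 3*k*(k + 3)/(2*(k + 1)*(k + 2)).
Check: Δs_k = 6/(k**3 + 6*k**2 + 11*k + 6). ✓
s_(n+1) = 3*(n**2 + 5*n + 4)/(2*(n**2 + 5*n + 6)) and s_(1) = 1, so S(n) = n*(n + 5)/(2*(n**2 + 5*n + 6)).

S(n) = n*(n + 5)/(2*(n**2 + 5*n + 6))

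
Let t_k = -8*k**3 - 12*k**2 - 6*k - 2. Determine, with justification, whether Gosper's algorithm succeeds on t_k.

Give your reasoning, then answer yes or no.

Yes. s_k = k*(-2*k**3 + k - 1).

Compute t_(k+1)/t_k: get (4*k**3 + 18*k**2 + 27*k + 14)/(4*k**3 + 6*k**2 + 3*k + 1).
Normal form (A,B,C) = (1, 1, k**3 + 3*k**2/2 + 3*k/4 + 1/4).
Solve (1)·f(k+1) − (1)·f(k) = k**3 + 3*k**2/2 + 3*k/4 + 1/4.
Bound: deg f ≤ 4.
A polynomial solution: f(k) = k*(k + 1)*(2*k**2 - 2*k + 1)/8.
R(k) = B(k−1)·f(k)/C(k) = k*(2*k**2 - 2*k + 1)/(2*(4*k**2 + 2*k + 1)); s_k = R·t_k = k*(-2*k**3 + k - 1).
s_(k+1) − s_k = -8*k**3 - 12*k**2 - 6*k - 2 = t_k.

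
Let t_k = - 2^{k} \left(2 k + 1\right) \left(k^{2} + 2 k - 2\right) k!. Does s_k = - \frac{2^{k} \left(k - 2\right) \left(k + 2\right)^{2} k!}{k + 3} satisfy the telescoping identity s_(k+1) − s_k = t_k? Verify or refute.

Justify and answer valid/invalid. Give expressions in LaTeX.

s_(k+1) = -2**(k + 1)*(k - 1)*(k + 3)**2*factorial(k + 1)/(k + 4)
s_(k+1) − s_k = -2**k*(2*k**5 + 17*k**4 + 46*k**3 + 32*k**2 - 30*k - 22)*factorial(k)/((k + 3)*(k + 4))
(s_(k+1) − s_k) − t_k = 2**k*(2*k**4 + 11*k**3 + 12*k**2 - 8*k - 2)*factorial(k)/((k + 3)*(k + 4))

Invalid: residual \frac{2^{k} \left(2 k^{4} + 11 k^{3} + 12 k^{2} - 8 k - 2\right) k!}{\left(k + 3\right) \left(k + 4\right)} ≠ 0.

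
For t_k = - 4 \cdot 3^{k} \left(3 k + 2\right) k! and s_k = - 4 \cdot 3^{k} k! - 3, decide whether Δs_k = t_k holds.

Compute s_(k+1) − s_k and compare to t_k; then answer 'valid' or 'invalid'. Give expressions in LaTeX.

Valid — Δs_k = t_k.

s_(k+1) = -12*3**k*k*factorial(k) - 12*3**k*factorial(k) - 3
s_(k+1) − s_k = -4*3**k*(3*k + 2)*factorial(k)
(s_(k+1) − s_k) − t_k = 0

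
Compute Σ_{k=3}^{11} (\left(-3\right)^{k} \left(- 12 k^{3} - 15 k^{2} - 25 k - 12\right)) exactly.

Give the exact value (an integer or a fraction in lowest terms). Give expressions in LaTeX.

Σ = 2550918582

Step 1: r(k) = 3*(-12*k**3 - 51*k**2 - 91*k - 64)/(12*k**3 + 15*k**2 + 25*k + 12).
So A=-3 and B=1, with C=k**3 + 5*k**2/4 + 25*k/12 + 1.
Key eq: (-3)·f(k+1) = (1)·f(k) + (k**3 + 5*k**2/4 + 25*k/12 + 1).
From deg A=0, deg B=0, deg C=3: d=3.
Match coefficients ⇒ f(k) = -k*(3*k**2 - 3*k + 4)/12.
R(k) = B(k−1)·f(k)/C(k) = -k*(3*k**2 - 3*k + 4)/(12*k**3 + 15*k**2 + 25*k + 12); s_k = R·t_k = (-3)**k*k*(3*k**2 - 3*k + 4).
Verify: (-3)**k*(-12*k**3 - 15*k**2 - 25*k - 12) matches t_k.
Σ_(k=3)^(11) t_k = s_(12) − s_(3) = 2550916800 − (-1782) = 2550918582.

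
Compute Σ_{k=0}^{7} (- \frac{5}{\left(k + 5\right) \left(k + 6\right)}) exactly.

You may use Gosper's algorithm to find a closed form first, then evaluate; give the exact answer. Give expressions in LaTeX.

t_(k+1)/t_k = (k + 5)/(k + 7).
Take A(k)=k + 5, B(k)=k + 7, C(k)=1.
Key eq: (k + 5)·f(k+1) = (k + 6)·f(k) + (1).
deg f ≤ 1 (via 1,1,0).
Solving with deg f ≤ 1: f(k) = k/5.
Get s_k = R·t_k = -k/(k + 5) with R(k) = B(k−1)f(k)/C(k) = k*(k + 6)/5.
s_(k+1) − s_k = -5/(k**2 + 11*k + 30) = t_k.
Telescoping: Σ = s_(8) − s_(0) = -8/13 − (0) = -8/13.

Σ = -8/13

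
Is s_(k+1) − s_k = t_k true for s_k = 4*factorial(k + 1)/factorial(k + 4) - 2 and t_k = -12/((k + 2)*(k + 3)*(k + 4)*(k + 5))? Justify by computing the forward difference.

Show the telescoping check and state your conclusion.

s_(k+1) = 4*factorial(k + 2)/factorial(k + 5) - 2
s_(k+1) − s_k = -12/((k + 2)*(k + 3)*(k + 4)*(k + 5))
(s_(k+1) − s_k) − t_k = 0

Valid — Δs_k = t_k.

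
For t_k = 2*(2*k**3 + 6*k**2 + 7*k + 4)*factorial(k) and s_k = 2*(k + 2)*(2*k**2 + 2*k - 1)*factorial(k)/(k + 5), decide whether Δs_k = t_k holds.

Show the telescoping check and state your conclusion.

s_(k+1) = 2*(k + 3)*(2*k**2 + 6*k + 3)*factorial(k + 1)/(k + 6)
s_(k+1) − s_k = 2*(2*k**5 + 22*k**4 + 85*k**3 + 156*k**2 + 143*k + 57)*factorial(k)/((k + 5)*(k + 6))
(s_(k+1) − s_k) − t_k = -6*(2*k**4 + 16*k**3 + 35*k**2 + 37*k + 21)*factorial(k)/((k + 5)*(k + 6))

Invalid: residual -6*(2*k**4 + 16*k**3 + 35*k**2 + 37*k + 21)*factorial(k)/((k + 5)*(k + 6)) ≠ 0.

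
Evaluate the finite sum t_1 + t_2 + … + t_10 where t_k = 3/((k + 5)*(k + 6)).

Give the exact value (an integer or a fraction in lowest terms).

Σ = 5/16

Step 1: r(k) = (k + 5)/(k + 7).
So A=k + 5 and B=k + 7, with C=1.
Solve (k + 5)·f(k+1) − (k + 6)·f(k) = 1.
From deg A=1, deg B=1, deg C=0: d=1.
Solving with deg f ≤ 1: f(k) = k/5.
So s_k = (B(k−1)f/C)·t_k = (k*(k + 6)/5)·t_k = 3*k/(5*(k + 5)).
s_(k+1) − s_k = 3/(k**2 + 11*k + 30) = t_k.
Evaluate s at k=11 and k=1: 33/80 and 1/10; difference 5/16.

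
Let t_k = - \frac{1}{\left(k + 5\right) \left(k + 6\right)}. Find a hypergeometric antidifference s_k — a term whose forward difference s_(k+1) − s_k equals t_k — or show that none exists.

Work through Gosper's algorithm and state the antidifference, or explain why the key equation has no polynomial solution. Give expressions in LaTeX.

s_k = - \frac{k}{5 k + 25}

Step 1: r(k) = (k + 5)/(k + 7).
Factor: A=k + 5; B=k + 7; C=1.
Set up (k + 5)·f(k+1) − (k + 6)·f(k) − (1) = 0.
Bound: deg f ≤ 1.
Coefficient equations give f(k) = k/5.
R(k) = B(k−1)·f(k)/C(k) = k*(k + 6)/5; s_k = R·t_k = -k/(5*k + 25).
s_(k+1) − s_k = -1/(k**2 + 11*k + 30) = t_k.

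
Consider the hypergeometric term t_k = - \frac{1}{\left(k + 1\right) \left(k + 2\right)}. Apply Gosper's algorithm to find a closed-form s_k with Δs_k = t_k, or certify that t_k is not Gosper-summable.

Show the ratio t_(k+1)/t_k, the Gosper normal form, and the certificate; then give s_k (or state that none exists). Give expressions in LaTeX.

s_k = - \frac{k}{k + 1}

Compute t_(k+1)/t_k: get (k + 1)/(k + 3).
So A=k + 1 and B=k + 3, with C=1.
Key eq: (k + 1)·f(k+1) = (k + 2)·f(k) + (1).
d = 1 from the (1,1,0) case.
A polynomial solution: f(k) = k.
Then R = B(k−1)f/C = k*(k + 2), so s_k = R(k)·t_k = -k/(k + 1).
s_(k+1) − s_k = -1/(k**2 + 3*k + 2) = t_k.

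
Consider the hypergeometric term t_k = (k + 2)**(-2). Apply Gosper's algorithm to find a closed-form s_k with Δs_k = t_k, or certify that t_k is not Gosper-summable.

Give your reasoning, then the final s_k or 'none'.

Ratio r(k) = (k + 2)**2/(k + 3)**2.
A = k**2 + 4*k + 4, B = k**2 + 6*k + 9, C = 1.
Set up (k**2 + 4*k + 4)·f(k+1) − (k**2 + 4*k + 4)·f(k) − (1) = 0.
From deg A=2, deg B=2, deg C=0: d=0.
Put f(k) = c0: A·f(k+1) − B(k−1)·f(k) − C = -1; need -1 = 0 — inconsistent ⇒ no f, not summable.

none (Gosper's algorithm certifies no s_k)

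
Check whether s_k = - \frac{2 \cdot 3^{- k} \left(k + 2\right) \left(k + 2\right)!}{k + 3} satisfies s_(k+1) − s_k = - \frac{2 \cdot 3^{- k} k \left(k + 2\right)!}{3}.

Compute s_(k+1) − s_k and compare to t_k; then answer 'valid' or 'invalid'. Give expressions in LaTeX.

Invalid: residual \frac{2 \cdot 3^{- k} \left(k^{2} + 3 k - 3\right) \left(k + 2\right)!}{3 \left(k + 3\right) \left(k + 4\right)} ≠ 0.

s_(k+1) = -2*(k + 3)*factorial(k + 3)/(3*3**k*(k + 4))
s_(k+1) − s_k = -2*(k**3 + 6*k**2 + 9*k + 3)*factorial(k + 2)/(3*3**k*(k + 3)*(k + 4))
(s_(k+1) − s_k) − t_k = 2*(k**2 + 3*k - 3)*factorial(k + 2)/(3*3**k*(k + 3)*(k + 4))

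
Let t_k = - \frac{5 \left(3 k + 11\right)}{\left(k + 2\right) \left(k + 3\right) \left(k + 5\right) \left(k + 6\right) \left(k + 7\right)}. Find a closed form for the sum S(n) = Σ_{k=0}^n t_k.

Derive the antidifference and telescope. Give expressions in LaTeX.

S(n) = \frac{- n^{3} - 16 n^{2} - 81 n - 66}{12 \left(n^{3} + 16 n^{2} + 81 n + 126\right)}

t_(k+1)/t_k = (k + 2)*(k + 5)*(3*k + 14)/((k + 4)*(k + 8)*(3*k + 11)).
A = k + 2, B = k + 8, C = k**2 + 23*k/3 + 44/3.
Key eq: (k + 2)·f(k+1) = (k + 7)·f(k) + (k**2 + 23*k/3 + 44/3).
From deg A=1, deg B=1, deg C=2: d=5.
Solving with deg f ≤ 5: f(k) = k*(k + 3)*(k + 4)*(k**2 + 13*k + 52)/180.
R(k) = B(k−1)·f(k)/C(k) = k*(k + 3)*(k + 7)*(k**2 + 13*k + 52)/(60*(3*k + 11)); s_k = R·t_k = k*(-k**2 - 13*k - 52)/(12*(k**3 + 13*k**2 + 52*k + 60)).
s_(k+1) − s_k = 5*(-3*k - 11)/(k**5 + 23*k**4 + 203*k**3 + 853*k**2 + 1692*k + 1260) = t_k.
Σ_(k=0)^n t_k = s_(n+1) − s_(0) = ((-n**3 - 16*n**2 - 81*n - 66)/(12*(n**3 + 16*n**2 + 81*n + 126))) − (0), i.e. (-n**3 - 16*n**2 - 81*n - 66)/(12*(n**3 + 16*n**2 + 81*n + 126)).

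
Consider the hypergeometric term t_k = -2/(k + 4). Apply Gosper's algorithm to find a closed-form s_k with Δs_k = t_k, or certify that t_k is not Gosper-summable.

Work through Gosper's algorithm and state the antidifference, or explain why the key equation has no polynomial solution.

The ratio is (k + 4)/(k + 5).
Gosper form: A/B · C(k+1)/C(k) with A=k + 4, B=k + 5, C=1.
Need (k + 4)·f(k+1) − (k + 4)·f(k) = 1.
Bound: deg f ≤ 0.
Generic f = c0 gives residual -1; -1 = 0 cannot hold, so t_k is not Gosper-summable.

none — t_k is not Gosper-summable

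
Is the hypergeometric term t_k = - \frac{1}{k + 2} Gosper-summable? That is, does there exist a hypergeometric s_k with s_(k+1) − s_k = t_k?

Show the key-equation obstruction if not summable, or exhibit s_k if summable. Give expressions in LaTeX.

The ratio is (k + 2)/(k + 3).
Gosper form: A/B · C(k+1)/C(k) with A=k + 2, B=k + 3, C=1.
Need (k + 2)·f(k+1) − (k + 2)·f(k) = 1.
d = 0 from the (1,1,0) case.
Generic f = c0 gives residual -1; -1 = 0 cannot hold, so t_k is not Gosper-summable.

No — key equation has no polynomial f.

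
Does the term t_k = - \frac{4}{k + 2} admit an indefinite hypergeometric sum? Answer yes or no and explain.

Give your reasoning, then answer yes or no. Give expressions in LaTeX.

No — key equation has no polynomial f.

Compute t_(k+1)/t_k: get (k + 2)/(k + 3).
Gosper form: A/B · C(k+1)/C(k) with A=k + 2, B=k + 3, C=1.
Key eq: (k + 2)·f(k+1) = (k + 2)·f(k) + (1).
d = 0 from the (1,1,0) case.
f = c0 ⇒ A·f(k+1) − B(k−1)·f(k) − C = -1. The system {-1 = 0} is inconsistent; no antidifference.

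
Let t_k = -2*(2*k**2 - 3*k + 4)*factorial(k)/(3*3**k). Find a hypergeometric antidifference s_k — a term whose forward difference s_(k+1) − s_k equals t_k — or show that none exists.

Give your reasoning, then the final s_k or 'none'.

s_k = -2*(2*k - 1)*factorial(k)/3**k

Ratio r(k) = (k + 1)*(-3*k + 2*(k + 1)**2 + 1)/(3*(2*k**2 - 3*k + 4)).
Take A(k)=k/3 + 1/3, B(k)=1, C(k)=k**2 - 3*k/2 + 2.
Key eq: (k/3 + 1/3)·f(k+1) = (1)·f(k) + (k**2 - 3*k/2 + 2).
Degrees (1,0,2) ⇒ d ≤ 1.
Coefficient equations give f(k) = 3*(2*k - 1)/2.
So s_k = (B(k−1)f/C)·t_k = (3*(2*k - 1)/(2*k**2 - 3*k + 4))·t_k = -2*(2*k - 1)*factorial(k)/3**k.
Δs = -2*(2*k**2 - 3*k + 4)*factorial(k)/(3*3**k), as required.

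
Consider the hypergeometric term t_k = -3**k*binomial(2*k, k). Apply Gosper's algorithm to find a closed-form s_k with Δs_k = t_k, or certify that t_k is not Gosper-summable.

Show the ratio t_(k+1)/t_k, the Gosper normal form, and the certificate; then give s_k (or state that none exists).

not Gosper-summable; s_k does not exist

Ratio r(k) = 6*(2*k + 1)/(k + 1).
So A=12*k + 6 and B=k + 1, with C=1.
Set up (12*k + 6)·f(k+1) − (k)·f(k) − (1) = 0.
Bound: deg f ≤ -1.
deg f ≤ -1 is impossible — no certificate.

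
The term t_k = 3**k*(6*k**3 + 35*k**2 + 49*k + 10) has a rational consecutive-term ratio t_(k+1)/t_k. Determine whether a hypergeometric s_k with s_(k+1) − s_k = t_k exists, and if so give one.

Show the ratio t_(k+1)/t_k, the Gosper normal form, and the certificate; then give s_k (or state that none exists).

s_k = 3**k*(3*k**3 + 4*k**2 - k - 4)

Compute t_(k+1)/t_k: get 3*(6*k**3 + 53*k**2 + 137*k + 100)/(6*k**3 + 35*k**2 + 49*k + 10).
Factor: A=3; B=1; C=k**3 + 35*k**2/6 + 49*k/6 + 5/3.
Solve (3)·f(k+1) − (1)·f(k) = k**3 + 35*k**2/6 + 49*k/6 + 5/3.
Bound: deg f ≤ 3.
Coefficient equations give f(k) = (3*k**3 + 4*k**2 - k - 4)/6.
R(k) = B(k−1)·f(k)/C(k) = (3*k**3 + 4*k**2 - k - 4)/(6*k**3 + 35*k**2 + 49*k + 10); s_k = R·t_k = 3**k*(3*k**3 + 4*k**2 - k - 4).
Verify: 3**k*(6*k**3 + 35*k**2 + 49*k + 10) matches t_k.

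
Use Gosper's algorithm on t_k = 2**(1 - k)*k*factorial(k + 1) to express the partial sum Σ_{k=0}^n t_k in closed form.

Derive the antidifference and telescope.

S(n) = -4 + 2*factorial(n + 2)/2**n

Ratio r(k) = (k + 1)*(k + 2)/(2*k).
Normal form (A,B,C) = (k/2 + 1, 1, k).
Key eq: (k/2 + 1)·f(k+1) = (1)·f(k) + (k).
Degrees (1,0,1) ⇒ d ≤ 0.
Match coefficients ⇒ f(k) = 2.
R(k) = B(k−1)·f(k)/C(k) = 2/k; s_k = R·t_k = 2**(2 - k)*factorial(k + 1).
Check: Δs_k = 2**(1 - k)*k*factorial(k + 1). ✓
s_(n+1) = 2**(1 - n)*factorial(n + 2) and s_(0) = 4, so S(n) = -4 + 2*factorial(n + 2)/2**n.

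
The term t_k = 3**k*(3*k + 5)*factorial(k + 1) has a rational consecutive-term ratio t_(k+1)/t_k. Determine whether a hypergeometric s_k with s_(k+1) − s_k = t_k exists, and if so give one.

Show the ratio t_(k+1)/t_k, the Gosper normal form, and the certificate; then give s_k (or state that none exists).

s_k = 3**k*factorial(k + 1)

Step 1: r(k) = 3*(k + 2)*(3*k + 8)/(3*k + 5).
Gosper form: A/B · C(k+1)/C(k) with A=3*k + 6, B=1, C=k + 5/3.
f must satisfy (3*k + 6)·f(k+1) − (1)·f(k) = k + 5/3.
From deg A=1, deg B=0, deg C=1: d=0.
A polynomial solution: f(k) = 1/3.
Then R = B(k−1)f/C = 1/(3*k + 5), so s_k = R(k)·t_k = 3**k*factorial(k + 1).
Check: Δs_k = 3**k*(3*k + 5)*factorial(k + 1). ✓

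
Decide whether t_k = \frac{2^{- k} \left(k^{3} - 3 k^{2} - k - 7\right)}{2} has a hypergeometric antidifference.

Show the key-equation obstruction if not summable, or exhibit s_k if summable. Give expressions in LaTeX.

t_(k+1)/t_k = (k**3/2 - 2*k - 5)/(k**3 - 3*k**2 - k - 7).
A = 1/2, B = 1, C = k**3 - 3*k**2 - k - 7.
f must satisfy (1/2)·f(k+1) − (1)·f(k) = k**3 - 3*k**2 - k - 7.
From deg A=0, deg B=0, deg C=3: d=3.
A polynomial solution: f(k) = -2*(k**3 + 2*k - 4).
Then R = B(k−1)f/C = -2*(k**3 + 2*k - 4)/(k**3 - 3*k**2 - k - 7), so s_k = R(k)·t_k = (-k**3 - 2*k + 4)/2**k.
s_(k+1) − s_k = (k**3 - 3*k**2 - k - 7)/(2*2**k) = t_k.

Yes. s_k = 2^{- k} \left(- k^{3} - 2 k + 4\right).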